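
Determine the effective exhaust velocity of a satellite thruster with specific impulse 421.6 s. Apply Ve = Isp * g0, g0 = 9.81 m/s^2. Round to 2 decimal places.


Step 1: Ve = Isp * g0 = 421.6 * 9.81
Step 2: Ve = 4135.90 m/s

4135.90


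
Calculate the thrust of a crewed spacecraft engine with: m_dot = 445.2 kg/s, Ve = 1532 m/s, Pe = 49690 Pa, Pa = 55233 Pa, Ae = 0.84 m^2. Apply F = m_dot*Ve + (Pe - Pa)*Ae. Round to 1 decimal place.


Step 1: Momentum thrust = m_dot * Ve = 445.2 * 1532 = 682046.4 N
Step 2: Pressure thrust = (Pe - Pa) * Ae = (49690 - 55233) * 0.84 = -4656.12 N
Step 3: Total thrust F = 682046.4 + -4656.12 = 677390.3 N

677390.3


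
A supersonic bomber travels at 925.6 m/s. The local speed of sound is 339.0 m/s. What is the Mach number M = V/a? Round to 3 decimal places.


Step 1: M = V / a = 925.6 / 339.0
Step 2: M = 2.730

2.730


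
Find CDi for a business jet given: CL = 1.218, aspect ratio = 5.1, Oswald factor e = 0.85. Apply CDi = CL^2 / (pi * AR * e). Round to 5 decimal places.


Step 1: CL^2 = 1.218^2 = 1.483524
Step 2: pi * AR * e = 3.14159 * 5.1 * 0.85 = 13.618804
Step 3: CDi = 1.483524 / 13.618804 = 0.10893

0.10893


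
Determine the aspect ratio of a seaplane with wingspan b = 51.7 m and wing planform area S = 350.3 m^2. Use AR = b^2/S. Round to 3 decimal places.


Step 1: b^2 = 51.7^2 = 2672.89
Step 2: AR = 2672.89 / 350.3 = 7.630

7.630


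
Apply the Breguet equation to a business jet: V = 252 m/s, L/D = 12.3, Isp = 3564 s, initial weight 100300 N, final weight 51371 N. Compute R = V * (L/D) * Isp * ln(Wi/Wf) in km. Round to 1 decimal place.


Step 1: Coefficient = V * (L/D) * Isp = 252 * 12.3 * 3564 = 11046974.4 m
Step 2: Wi/Wf = 100300 / 51371 = 1.952463
Step 3: ln(1.952463) = 0.669092
Step 4: R = 11046974.4 * 0.669092 = 7391440.9 m = 7391.4 km

7391.4


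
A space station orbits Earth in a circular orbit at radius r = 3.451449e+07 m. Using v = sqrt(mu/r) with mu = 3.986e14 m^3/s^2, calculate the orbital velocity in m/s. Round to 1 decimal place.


Step 1: mu / r = 3.986e14 / 3.451449e+07 = 11548772.7039
Step 2: v = sqrt(11548772.7039) = 3398.3 m/s

3398.3


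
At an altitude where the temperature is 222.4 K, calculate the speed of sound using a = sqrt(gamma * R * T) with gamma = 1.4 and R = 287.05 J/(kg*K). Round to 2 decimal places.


Step 1: gamma * R * T = 1.4 * 287.05 * 222.4 = 89375.888
Step 2: a = sqrt(89375.888) = 298.96 m/s

298.96


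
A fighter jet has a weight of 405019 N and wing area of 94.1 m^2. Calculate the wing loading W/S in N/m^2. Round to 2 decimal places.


Step 1: Wing loading = W / S = 405019 / 94.1
Step 2: Wing loading = 4304.13 N/m^2

4304.13


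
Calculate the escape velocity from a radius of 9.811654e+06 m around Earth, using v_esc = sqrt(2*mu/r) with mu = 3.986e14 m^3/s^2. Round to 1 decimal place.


Step 1: 2*mu/r = 2 * 3.986e14 / 9.811654e+06 = 81250317.2248
Step 2: v_esc = sqrt(81250317.2248) = 9013.9 m/s

9013.9


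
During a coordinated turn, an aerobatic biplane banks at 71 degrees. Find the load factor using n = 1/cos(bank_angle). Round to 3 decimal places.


Step 1: Convert 71 degrees to radians = 1.239184
Step 2: cos(71 deg) = 0.325568
Step 3: n = 1 / 0.325568 = 3.072

3.072


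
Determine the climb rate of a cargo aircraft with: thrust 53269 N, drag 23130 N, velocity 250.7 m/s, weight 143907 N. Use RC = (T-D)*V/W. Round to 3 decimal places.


Step 1: Excess thrust = T - D = 53269 - 23130 = 30139 N
Step 2: Excess power = 30139 * 250.7 = 7555847.3 W
Step 3: RC = 7555847.3 / 143907 = 52.505 m/s

52.505


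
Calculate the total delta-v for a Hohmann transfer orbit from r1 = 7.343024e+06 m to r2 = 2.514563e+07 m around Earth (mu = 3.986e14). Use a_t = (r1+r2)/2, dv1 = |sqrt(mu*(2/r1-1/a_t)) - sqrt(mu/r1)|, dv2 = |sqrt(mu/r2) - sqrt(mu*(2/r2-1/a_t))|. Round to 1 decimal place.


Step 1: Transfer semi-major axis a_t = (7.343024e+06 + 2.514563e+07) / 2 = 1.624433e+07 m
Step 2: v1 (circular at r1) = sqrt(mu/r1) = 7367.69 m/s
Step 3: v_t1 = sqrt(mu*(2/r1 - 1/a_t)) = 9166.67 m/s
Step 4: dv1 = |9166.67 - 7367.69| = 1798.98 m/s
Step 5: v2 (circular at r2) = 3981.41 m/s, v_t2 = 2676.85 m/s
Step 6: dv2 = |3981.41 - 2676.85| = 1304.56 m/s
Step 7: Total delta-v = 1798.98 + 1304.56 = 3103.5 m/s

3103.5


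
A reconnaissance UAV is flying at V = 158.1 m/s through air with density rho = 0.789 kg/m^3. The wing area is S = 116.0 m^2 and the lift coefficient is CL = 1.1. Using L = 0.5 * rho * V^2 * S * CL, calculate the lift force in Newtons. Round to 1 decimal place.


Step 1: Calculate dynamic pressure q = 0.5 * 0.789 * 158.1^2 = 0.5 * 0.789 * 24995.61 = 9860.7681 Pa
Step 2: Multiply by wing area and lift coefficient: L = 9860.7681 * 116.0 * 1.1
Step 3: L = 1143849.1048 * 1.1 = 1258234.0 N

1258234.0


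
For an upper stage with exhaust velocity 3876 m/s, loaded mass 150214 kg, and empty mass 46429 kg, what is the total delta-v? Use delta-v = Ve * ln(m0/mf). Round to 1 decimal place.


Step 1: Mass ratio m0/mf = 150214 / 46429 = 3.235349
Step 2: ln(3.235349) = 1.174137
Step 3: delta-v = 3876 * 1.174137 = 4551.0 m/s

4551.0


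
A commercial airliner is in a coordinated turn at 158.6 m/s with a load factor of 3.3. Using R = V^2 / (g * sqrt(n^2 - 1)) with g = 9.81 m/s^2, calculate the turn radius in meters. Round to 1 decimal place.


Step 1: V^2 = 158.6^2 = 25153.96
Step 2: n^2 - 1 = 3.3^2 - 1 = 9.89
Step 3: sqrt(9.89) = 3.144837
Step 4: R = 25153.96 / (9.81 * 3.144837) = 815.3 m

815.3


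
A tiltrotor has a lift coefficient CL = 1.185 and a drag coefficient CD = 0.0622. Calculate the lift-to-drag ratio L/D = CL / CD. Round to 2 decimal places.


Step 1: L/D = CL / CD = 1.185 / 0.0622
Step 2: L/D = 19.05

19.05


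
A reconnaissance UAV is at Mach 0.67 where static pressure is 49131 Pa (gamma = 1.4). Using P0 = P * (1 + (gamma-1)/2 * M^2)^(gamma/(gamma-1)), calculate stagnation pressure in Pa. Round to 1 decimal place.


Step 1: (gamma-1)/2 * M^2 = 0.2 * 0.4489 = 0.08978
Step 2: 1 + 0.08978 = 1.08978
Step 3: Exponent gamma/(gamma-1) = 3.5
Step 4: P0 = 49131 * 1.08978^3.5 = 66380.7 Pa

66380.7


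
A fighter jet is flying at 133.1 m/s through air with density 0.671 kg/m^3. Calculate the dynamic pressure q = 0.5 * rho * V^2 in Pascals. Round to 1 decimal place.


Step 1: V^2 = 133.1^2 = 17715.61
Step 2: q = 0.5 * 0.671 * 17715.61
Step 3: q = 5943.6 Pa

5943.6


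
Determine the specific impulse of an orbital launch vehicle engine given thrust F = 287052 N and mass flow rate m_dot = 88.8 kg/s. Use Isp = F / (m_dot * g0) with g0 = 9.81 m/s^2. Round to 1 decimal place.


Step 1: m_dot * g0 = 88.8 * 9.81 = 871.13
Step 2: Isp = 287052 / 871.13 = 329.5 s

329.5


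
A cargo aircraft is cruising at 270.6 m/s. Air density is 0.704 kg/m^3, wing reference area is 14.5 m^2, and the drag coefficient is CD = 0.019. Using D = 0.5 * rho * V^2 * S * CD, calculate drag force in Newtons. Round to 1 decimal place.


Step 1: Dynamic pressure q = 0.5 * 0.704 * 270.6^2 = 25774.9747 Pa
Step 2: Drag D = q * S * CD = 25774.9747 * 14.5 * 0.019
Step 3: D = 7101.0 N

7101.0


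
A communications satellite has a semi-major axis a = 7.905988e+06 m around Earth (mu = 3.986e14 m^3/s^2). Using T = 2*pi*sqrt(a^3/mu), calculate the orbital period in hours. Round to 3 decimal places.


Step 1: a^3 / mu = 4.941610e+20 / 3.986e14 = 1.239742e+06
Step 2: sqrt(1.239742e+06) = 1113.4368 s
Step 3: T = 2*pi * 1113.4368 = 6995.93 s
Step 4: T in hours = 6995.93 / 3600 = 1.943 hours

1.943


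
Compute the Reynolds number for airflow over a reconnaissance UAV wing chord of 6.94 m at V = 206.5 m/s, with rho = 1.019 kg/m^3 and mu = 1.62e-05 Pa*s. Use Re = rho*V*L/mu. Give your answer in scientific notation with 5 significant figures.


Step 1: Numerator = rho * V * L = 1.019 * 206.5 * 6.94 = 1460.33909
Step 2: Re = 1460.33909 / 1.62e-05
Step 3: Re = 9.0144e+07

9.0144e+07


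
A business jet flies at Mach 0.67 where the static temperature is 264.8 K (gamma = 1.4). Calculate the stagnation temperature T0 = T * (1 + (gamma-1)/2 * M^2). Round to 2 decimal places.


Step 1: (gamma-1)/2 = 0.2
Step 2: M^2 = 0.4489
Step 3: 1 + 0.2 * 0.4489 = 1.08978
Step 4: T0 = 264.8 * 1.08978 = 288.57 K

288.57


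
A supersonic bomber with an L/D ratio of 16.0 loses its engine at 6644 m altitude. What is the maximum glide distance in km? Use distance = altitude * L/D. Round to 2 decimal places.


Step 1: Glide distance = altitude * L/D = 6644 * 16.0 = 106304.0 m
Step 2: Convert to km: 106304.0 / 1000 = 106.30 km

106.30


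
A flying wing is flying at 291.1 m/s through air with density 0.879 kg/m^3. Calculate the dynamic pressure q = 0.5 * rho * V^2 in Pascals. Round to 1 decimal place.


Step 1: V^2 = 291.1^2 = 84739.21
Step 2: q = 0.5 * 0.879 * 84739.21
Step 3: q = 37242.9 Pa

37242.9


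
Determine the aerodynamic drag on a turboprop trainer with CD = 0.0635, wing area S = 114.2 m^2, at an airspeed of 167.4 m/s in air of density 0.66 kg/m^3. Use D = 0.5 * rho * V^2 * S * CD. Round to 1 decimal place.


Step 1: Dynamic pressure q = 0.5 * 0.66 * 167.4^2 = 9247.5108 Pa
Step 2: Drag D = q * S * CD = 9247.5108 * 114.2 * 0.0635
Step 3: D = 67060.2 N

67060.2


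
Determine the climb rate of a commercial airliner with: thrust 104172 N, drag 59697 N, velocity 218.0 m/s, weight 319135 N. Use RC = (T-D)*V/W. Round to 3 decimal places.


Step 1: Excess thrust = T - D = 104172 - 59697 = 44475 N
Step 2: Excess power = 44475 * 218.0 = 9695550.0 W
Step 3: RC = 9695550.0 / 319135 = 30.381 m/s

30.381


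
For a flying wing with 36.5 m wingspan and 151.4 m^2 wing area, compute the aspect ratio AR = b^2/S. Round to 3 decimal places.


Step 1: b^2 = 36.5^2 = 1332.25
Step 2: AR = 1332.25 / 151.4 = 8.800

8.800


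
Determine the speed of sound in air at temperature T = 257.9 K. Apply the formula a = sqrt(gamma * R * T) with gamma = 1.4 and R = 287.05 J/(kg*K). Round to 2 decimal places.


Step 1: gamma * R * T = 1.4 * 287.05 * 257.9 = 103642.273
Step 2: a = sqrt(103642.273) = 321.94 m/s

321.94


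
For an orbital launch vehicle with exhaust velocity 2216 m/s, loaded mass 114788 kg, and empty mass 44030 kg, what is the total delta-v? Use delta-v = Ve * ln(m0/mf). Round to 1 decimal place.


Step 1: Mass ratio m0/mf = 114788 / 44030 = 2.607041
Step 2: ln(2.607041) = 0.958216
Step 3: delta-v = 2216 * 0.958216 = 2123.4 m/s

2123.4


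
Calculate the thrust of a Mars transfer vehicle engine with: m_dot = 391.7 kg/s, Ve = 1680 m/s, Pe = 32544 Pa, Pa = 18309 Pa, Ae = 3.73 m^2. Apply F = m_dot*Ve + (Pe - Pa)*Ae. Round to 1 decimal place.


Step 1: Momentum thrust = m_dot * Ve = 391.7 * 1680 = 658056.0 N
Step 2: Pressure thrust = (Pe - Pa) * Ae = (32544 - 18309) * 3.73 = 53096.55 N
Step 3: Total thrust F = 658056.0 + 53096.55 = 711152.6 N

711152.6


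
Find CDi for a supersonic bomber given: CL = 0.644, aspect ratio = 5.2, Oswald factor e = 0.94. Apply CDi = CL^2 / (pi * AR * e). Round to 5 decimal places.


Step 1: CL^2 = 0.644^2 = 0.414736
Step 2: pi * AR * e = 3.14159 * 5.2 * 0.94 = 15.356105
Step 3: CDi = 0.414736 / 15.356105 = 0.02701

0.02701


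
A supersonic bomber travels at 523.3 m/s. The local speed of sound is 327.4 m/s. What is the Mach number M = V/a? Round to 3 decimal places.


Step 1: M = V / a = 523.3 / 327.4
Step 2: M = 1.598

1.598


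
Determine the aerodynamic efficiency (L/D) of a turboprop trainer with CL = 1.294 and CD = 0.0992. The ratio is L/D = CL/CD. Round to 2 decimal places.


Step 1: L/D = CL / CD = 1.294 / 0.0992
Step 2: L/D = 13.04

13.04


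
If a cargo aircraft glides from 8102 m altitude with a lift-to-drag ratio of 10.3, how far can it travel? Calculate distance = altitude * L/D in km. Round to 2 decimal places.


Step 1: Glide distance = altitude * L/D = 8102 * 10.3 = 83450.6 m
Step 2: Convert to km: 83450.6 / 1000 = 83.45 km

83.45


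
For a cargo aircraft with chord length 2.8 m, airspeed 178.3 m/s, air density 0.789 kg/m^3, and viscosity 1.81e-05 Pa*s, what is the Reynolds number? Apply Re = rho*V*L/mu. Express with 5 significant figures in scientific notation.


Step 1: Numerator = rho * V * L = 0.789 * 178.3 * 2.8 = 393.90036
Step 2: Re = 393.90036 / 1.81e-05
Step 3: Re = 2.1762e+07

2.1762e+07


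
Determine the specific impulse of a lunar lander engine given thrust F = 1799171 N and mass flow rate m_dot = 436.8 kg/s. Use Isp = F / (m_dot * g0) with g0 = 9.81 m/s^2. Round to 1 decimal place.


Step 1: m_dot * g0 = 436.8 * 9.81 = 4285.01
Step 2: Isp = 1799171 / 4285.01 = 419.9 s

419.9


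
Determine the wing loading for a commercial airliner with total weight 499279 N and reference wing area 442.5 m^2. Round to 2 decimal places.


Step 1: Wing loading = W / S = 499279 / 442.5
Step 2: Wing loading = 1128.31 N/m^2

1128.31


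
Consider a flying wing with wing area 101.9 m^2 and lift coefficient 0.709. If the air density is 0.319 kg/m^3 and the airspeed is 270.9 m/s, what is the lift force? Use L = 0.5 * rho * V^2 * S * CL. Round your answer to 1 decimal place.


Step 1: Calculate dynamic pressure q = 0.5 * 0.319 * 270.9^2 = 0.5 * 0.319 * 73386.81 = 11705.1962 Pa
Step 2: Multiply by wing area and lift coefficient: L = 11705.1962 * 101.9 * 0.709
Step 3: L = 1192759.4923 * 0.709 = 845666.5 N

845666.5


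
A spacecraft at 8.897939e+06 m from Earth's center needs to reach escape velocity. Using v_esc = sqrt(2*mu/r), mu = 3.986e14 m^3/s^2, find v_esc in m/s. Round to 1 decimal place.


Step 1: 2*mu/r = 2 * 3.986e14 / 8.897939e+06 = 89593781.2116
Step 2: v_esc = sqrt(89593781.2116) = 9465.4 m/s

9465.4


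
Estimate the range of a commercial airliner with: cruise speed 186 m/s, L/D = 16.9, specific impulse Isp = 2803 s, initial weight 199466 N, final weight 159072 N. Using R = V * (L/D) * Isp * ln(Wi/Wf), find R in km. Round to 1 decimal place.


Step 1: Coefficient = V * (L/D) * Isp = 186 * 16.9 * 2803 = 8810950.2 m
Step 2: Wi/Wf = 199466 / 159072 = 1.253935
Step 3: ln(1.253935) = 0.226287
Step 4: R = 8810950.2 * 0.226287 = 1993802.3 m = 1993.8 km

1993.8


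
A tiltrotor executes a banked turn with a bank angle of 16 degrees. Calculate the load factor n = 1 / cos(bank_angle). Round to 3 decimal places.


Step 1: Convert 16 degrees to radians = 0.279253
Step 2: cos(16 deg) = 0.961262
Step 3: n = 1 / 0.961262 = 1.040

1.040


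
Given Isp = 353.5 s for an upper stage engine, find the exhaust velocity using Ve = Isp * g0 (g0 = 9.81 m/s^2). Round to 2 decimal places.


Step 1: Ve = Isp * g0 = 353.5 * 9.81
Step 2: Ve = 3467.84 m/s

3467.84


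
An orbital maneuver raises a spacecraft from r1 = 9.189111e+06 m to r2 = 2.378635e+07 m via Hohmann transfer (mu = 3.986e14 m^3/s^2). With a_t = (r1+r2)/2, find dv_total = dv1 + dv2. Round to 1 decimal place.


Step 1: Transfer semi-major axis a_t = (9.189111e+06 + 2.378635e+07) / 2 = 1.648773e+07 m
Step 2: v1 (circular at r1) = sqrt(mu/r1) = 6586.15 m/s
Step 3: v_t1 = sqrt(mu*(2/r1 - 1/a_t)) = 7910.71 m/s
Step 4: dv1 = |7910.71 - 6586.15| = 1324.55 m/s
Step 5: v2 (circular at r2) = 4093.59 m/s, v_t2 = 3056.05 m/s
Step 6: dv2 = |4093.59 - 3056.05| = 1037.54 m/s
Step 7: Total delta-v = 1324.55 + 1037.54 = 2362.1 m/s

2362.1


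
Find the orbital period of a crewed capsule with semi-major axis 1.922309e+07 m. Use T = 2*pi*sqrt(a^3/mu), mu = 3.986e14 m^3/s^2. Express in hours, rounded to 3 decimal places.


Step 1: a^3 / mu = 7.103454e+21 / 3.986e14 = 1.782101e+07
Step 2: sqrt(1.782101e+07) = 4221.4938 s
Step 3: T = 2*pi * 4221.4938 = 26524.43 s
Step 4: T in hours = 26524.43 / 3600 = 7.368 hours

7.368


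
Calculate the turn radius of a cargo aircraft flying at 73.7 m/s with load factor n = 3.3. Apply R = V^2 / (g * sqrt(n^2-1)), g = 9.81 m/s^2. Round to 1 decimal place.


Step 1: V^2 = 73.7^2 = 5431.69
Step 2: n^2 - 1 = 3.3^2 - 1 = 9.89
Step 3: sqrt(9.89) = 3.144837
Step 4: R = 5431.69 / (9.81 * 3.144837) = 176.1 m

176.1


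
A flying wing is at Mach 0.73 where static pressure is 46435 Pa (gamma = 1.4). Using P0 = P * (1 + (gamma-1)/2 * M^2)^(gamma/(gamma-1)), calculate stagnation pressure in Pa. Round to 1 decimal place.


Step 1: (gamma-1)/2 * M^2 = 0.2 * 0.5329 = 0.10658
Step 2: 1 + 0.10658 = 1.10658
Step 3: Exponent gamma/(gamma-1) = 3.5
Step 4: P0 = 46435 * 1.10658^3.5 = 66188.9 Pa

66188.9


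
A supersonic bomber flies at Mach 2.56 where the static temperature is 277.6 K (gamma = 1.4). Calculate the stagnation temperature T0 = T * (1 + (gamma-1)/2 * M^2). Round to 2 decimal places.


Step 1: (gamma-1)/2 = 0.2
Step 2: M^2 = 6.5536
Step 3: 1 + 0.2 * 6.5536 = 2.31072
Step 4: T0 = 277.6 * 2.31072 = 641.46 K

641.46


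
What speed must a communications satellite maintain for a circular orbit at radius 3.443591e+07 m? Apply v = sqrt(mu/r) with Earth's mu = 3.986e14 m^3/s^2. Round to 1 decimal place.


Step 1: mu / r = 3.986e14 / 3.443591e+07 = 11575126.082
Step 2: v = sqrt(11575126.082) = 3402.2 m/s

3402.2


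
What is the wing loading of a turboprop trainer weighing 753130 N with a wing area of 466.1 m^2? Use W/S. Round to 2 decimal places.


Step 1: Wing loading = W / S = 753130 / 466.1
Step 2: Wing loading = 1615.81 N/m^2

1615.81


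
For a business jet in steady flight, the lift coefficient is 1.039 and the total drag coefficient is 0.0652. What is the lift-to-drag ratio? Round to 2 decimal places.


Step 1: L/D = CL / CD = 1.039 / 0.0652
Step 2: L/D = 15.94

15.94


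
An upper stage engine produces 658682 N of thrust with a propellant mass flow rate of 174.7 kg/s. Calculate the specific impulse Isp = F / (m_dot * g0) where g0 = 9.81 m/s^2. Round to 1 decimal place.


Step 1: m_dot * g0 = 174.7 * 9.81 = 1713.81
Step 2: Isp = 658682 / 1713.81 = 384.3 s

384.3


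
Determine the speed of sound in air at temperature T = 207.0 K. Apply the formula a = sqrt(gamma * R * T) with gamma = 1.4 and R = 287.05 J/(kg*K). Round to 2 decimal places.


Step 1: gamma * R * T = 1.4 * 287.05 * 207.0 = 83187.09
Step 2: a = sqrt(83187.09) = 288.42 m/s

288.42


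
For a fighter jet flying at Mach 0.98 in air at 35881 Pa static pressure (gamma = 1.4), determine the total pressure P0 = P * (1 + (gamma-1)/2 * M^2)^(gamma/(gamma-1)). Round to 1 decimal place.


Step 1: (gamma-1)/2 * M^2 = 0.2 * 0.9604 = 0.19208
Step 2: 1 + 0.19208 = 1.19208
Step 3: Exponent gamma/(gamma-1) = 3.5
Step 4: P0 = 35881 * 1.19208^3.5 = 66364.1 Pa

66364.1


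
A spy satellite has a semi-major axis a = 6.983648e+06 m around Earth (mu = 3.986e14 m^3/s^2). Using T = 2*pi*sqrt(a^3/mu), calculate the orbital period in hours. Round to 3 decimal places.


Step 1: a^3 / mu = 3.406019e+20 / 3.986e14 = 8.544954e+05
Step 2: sqrt(8.544954e+05) = 924.3892 s
Step 3: T = 2*pi * 924.3892 = 5808.11 s
Step 4: T in hours = 5808.11 / 3600 = 1.613 hours

1.613


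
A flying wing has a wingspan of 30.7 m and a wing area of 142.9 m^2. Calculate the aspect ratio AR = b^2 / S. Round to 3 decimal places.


Step 1: b^2 = 30.7^2 = 942.49
Step 2: AR = 942.49 / 142.9 = 6.595

6.595


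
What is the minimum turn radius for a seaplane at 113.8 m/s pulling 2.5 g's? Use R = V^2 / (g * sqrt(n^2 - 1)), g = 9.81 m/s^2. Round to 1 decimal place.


Step 1: V^2 = 113.8^2 = 12950.44
Step 2: n^2 - 1 = 2.5^2 - 1 = 5.25
Step 3: sqrt(5.25) = 2.291288
Step 4: R = 12950.44 / (9.81 * 2.291288) = 576.2 m

576.2


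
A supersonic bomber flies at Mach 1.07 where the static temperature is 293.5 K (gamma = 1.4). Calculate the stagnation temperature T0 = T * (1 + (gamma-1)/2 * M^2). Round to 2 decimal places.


Step 1: (gamma-1)/2 = 0.2
Step 2: M^2 = 1.1449
Step 3: 1 + 0.2 * 1.1449 = 1.22898
Step 4: T0 = 293.5 * 1.22898 = 360.71 K

360.71


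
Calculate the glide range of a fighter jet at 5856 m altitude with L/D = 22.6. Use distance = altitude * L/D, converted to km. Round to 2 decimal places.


Step 1: Glide distance = altitude * L/D = 5856 * 22.6 = 132345.6 m
Step 2: Convert to km: 132345.6 / 1000 = 132.35 km

132.35


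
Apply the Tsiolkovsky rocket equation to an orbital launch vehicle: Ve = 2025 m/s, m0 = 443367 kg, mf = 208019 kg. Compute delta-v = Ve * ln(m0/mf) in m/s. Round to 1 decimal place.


Step 1: Mass ratio m0/mf = 443367 / 208019 = 2.131377
Step 2: ln(2.131377) = 0.756768
Step 3: delta-v = 2025 * 0.756768 = 1532.5 m/s

1532.5


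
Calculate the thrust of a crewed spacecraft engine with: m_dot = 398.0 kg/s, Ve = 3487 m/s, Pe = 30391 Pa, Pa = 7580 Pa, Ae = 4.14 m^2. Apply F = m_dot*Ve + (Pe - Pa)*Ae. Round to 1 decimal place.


Step 1: Momentum thrust = m_dot * Ve = 398.0 * 3487 = 1387826.0 N
Step 2: Pressure thrust = (Pe - Pa) * Ae = (30391 - 7580) * 4.14 = 94437.54 N
Step 3: Total thrust F = 1387826.0 + 94437.54 = 1482263.5 N

1482263.5


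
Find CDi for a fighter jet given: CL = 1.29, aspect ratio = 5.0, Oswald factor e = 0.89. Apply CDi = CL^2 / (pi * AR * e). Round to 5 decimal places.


Step 1: CL^2 = 1.29^2 = 1.6641
Step 2: pi * AR * e = 3.14159 * 5.0 * 0.89 = 13.980087
Step 3: CDi = 1.6641 / 13.980087 = 0.11903

0.11903


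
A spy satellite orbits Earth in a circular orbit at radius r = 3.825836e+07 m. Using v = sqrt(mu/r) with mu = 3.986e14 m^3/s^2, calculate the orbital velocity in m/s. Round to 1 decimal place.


Step 1: mu / r = 3.986e14 / 3.825836e+07 = 10418637.9134
Step 2: v = sqrt(10418637.9134) = 3227.8 m/s

3227.8


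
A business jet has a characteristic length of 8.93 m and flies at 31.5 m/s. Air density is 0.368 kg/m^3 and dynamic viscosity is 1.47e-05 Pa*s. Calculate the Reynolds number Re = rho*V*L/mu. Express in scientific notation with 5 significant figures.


Step 1: Numerator = rho * V * L = 0.368 * 31.5 * 8.93 = 103.51656
Step 2: Re = 103.51656 / 1.47e-05
Step 3: Re = 7.0419e+06

7.0419e+06


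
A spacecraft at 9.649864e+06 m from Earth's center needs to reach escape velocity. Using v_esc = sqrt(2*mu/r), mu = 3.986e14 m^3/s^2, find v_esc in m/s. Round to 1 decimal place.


Step 1: 2*mu/r = 2 * 3.986e14 / 9.649864e+06 = 82612563.2444
Step 2: v_esc = sqrt(82612563.2444) = 9089.1 m/s

9089.1


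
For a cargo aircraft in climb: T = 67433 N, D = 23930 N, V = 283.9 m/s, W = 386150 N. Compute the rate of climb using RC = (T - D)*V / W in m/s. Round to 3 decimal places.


Step 1: Excess thrust = T - D = 67433 - 23930 = 43503 N
Step 2: Excess power = 43503 * 283.9 = 12350501.7 W
Step 3: RC = 12350501.7 / 386150 = 31.984 m/s

31.984


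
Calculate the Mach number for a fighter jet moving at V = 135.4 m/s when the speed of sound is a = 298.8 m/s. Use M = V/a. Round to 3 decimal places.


Step 1: M = V / a = 135.4 / 298.8
Step 2: M = 0.453

0.453


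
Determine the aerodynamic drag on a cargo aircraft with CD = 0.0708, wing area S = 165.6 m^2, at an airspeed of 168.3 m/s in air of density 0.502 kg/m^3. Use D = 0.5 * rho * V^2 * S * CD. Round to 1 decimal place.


Step 1: Dynamic pressure q = 0.5 * 0.502 * 168.3^2 = 7109.5474 Pa
Step 2: Drag D = q * S * CD = 7109.5474 * 165.6 * 0.0708
Step 3: D = 83355.7 N

83355.7


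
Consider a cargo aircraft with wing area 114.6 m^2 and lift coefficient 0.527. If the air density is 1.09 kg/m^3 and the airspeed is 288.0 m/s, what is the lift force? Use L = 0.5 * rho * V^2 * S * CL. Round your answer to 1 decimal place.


Step 1: Calculate dynamic pressure q = 0.5 * 1.09 * 288.0^2 = 0.5 * 1.09 * 82944.0 = 45204.48 Pa
Step 2: Multiply by wing area and lift coefficient: L = 45204.48 * 114.6 * 0.527
Step 3: L = 5180433.408 * 0.527 = 2730088.4 N

2730088.4


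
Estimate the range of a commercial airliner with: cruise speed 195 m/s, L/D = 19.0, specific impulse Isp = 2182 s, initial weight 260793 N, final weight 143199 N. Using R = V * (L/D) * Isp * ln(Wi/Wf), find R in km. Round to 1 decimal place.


Step 1: Coefficient = V * (L/D) * Isp = 195 * 19.0 * 2182 = 8084310.0 m
Step 2: Wi/Wf = 260793 / 143199 = 1.821193
Step 3: ln(1.821193) = 0.599492
Step 4: R = 8084310.0 * 0.599492 = 4846476.9 m = 4846.5 km

4846.5


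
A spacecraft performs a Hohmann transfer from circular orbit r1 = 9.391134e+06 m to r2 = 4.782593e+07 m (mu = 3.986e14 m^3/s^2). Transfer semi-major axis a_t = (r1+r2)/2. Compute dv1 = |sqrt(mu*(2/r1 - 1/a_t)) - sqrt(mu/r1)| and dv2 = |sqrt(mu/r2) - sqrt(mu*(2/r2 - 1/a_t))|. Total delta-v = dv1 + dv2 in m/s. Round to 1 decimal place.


Step 1: Transfer semi-major axis a_t = (9.391134e+06 + 4.782593e+07) / 2 = 2.860853e+07 m
Step 2: v1 (circular at r1) = sqrt(mu/r1) = 6514.93 m/s
Step 3: v_t1 = sqrt(mu*(2/r1 - 1/a_t)) = 8423.52 m/s
Step 4: dv1 = |8423.52 - 6514.93| = 1908.59 m/s
Step 5: v2 (circular at r2) = 2886.93 m/s, v_t2 = 1654.05 m/s
Step 6: dv2 = |2886.93 - 1654.05| = 1232.89 m/s
Step 7: Total delta-v = 1908.59 + 1232.89 = 3141.5 m/s

3141.5


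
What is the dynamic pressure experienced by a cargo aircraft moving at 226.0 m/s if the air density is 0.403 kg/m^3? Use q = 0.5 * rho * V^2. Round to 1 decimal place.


Step 1: V^2 = 226.0^2 = 51076.0
Step 2: q = 0.5 * 0.403 * 51076.0
Step 3: q = 10291.8 Pa

10291.8


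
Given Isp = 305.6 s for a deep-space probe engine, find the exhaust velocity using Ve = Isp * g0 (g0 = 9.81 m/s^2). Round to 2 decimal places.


Step 1: Ve = Isp * g0 = 305.6 * 9.81
Step 2: Ve = 2997.94 m/s

2997.94


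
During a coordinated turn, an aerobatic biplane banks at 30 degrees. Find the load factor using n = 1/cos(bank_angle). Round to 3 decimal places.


Step 1: Convert 30 degrees to radians = 0.523599
Step 2: cos(30 deg) = 0.866025
Step 3: n = 1 / 0.866025 = 1.155

1.155


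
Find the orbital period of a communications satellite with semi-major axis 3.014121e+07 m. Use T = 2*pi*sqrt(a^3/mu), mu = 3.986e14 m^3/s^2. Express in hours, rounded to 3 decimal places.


Step 1: a^3 / mu = 2.738306e+22 / 3.986e14 = 6.869810e+07
Step 2: sqrt(6.869810e+07) = 8288.432 s
Step 3: T = 2*pi * 8288.432 = 52077.75 s
Step 4: T in hours = 52077.75 / 3600 = 14.466 hours

14.466


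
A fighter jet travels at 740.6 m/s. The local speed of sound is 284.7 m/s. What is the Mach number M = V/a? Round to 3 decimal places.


Step 1: M = V / a = 740.6 / 284.7
Step 2: M = 2.601

2.601


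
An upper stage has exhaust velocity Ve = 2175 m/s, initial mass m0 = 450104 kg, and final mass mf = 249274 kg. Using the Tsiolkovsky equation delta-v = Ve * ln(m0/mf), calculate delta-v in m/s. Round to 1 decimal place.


Step 1: Mass ratio m0/mf = 450104 / 249274 = 1.80566
Step 2: ln(1.80566) = 0.590926
Step 3: delta-v = 2175 * 0.590926 = 1285.3 m/s

1285.3


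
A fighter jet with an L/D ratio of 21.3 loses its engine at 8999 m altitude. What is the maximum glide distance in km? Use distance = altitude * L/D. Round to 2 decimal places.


Step 1: Glide distance = altitude * L/D = 8999 * 21.3 = 191678.7 m
Step 2: Convert to km: 191678.7 / 1000 = 191.68 km

191.68


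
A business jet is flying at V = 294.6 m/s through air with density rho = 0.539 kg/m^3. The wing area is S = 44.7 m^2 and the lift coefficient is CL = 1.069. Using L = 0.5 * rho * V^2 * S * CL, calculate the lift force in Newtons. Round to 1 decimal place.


Step 1: Calculate dynamic pressure q = 0.5 * 0.539 * 294.6^2 = 0.5 * 0.539 * 86789.16 = 23389.6786 Pa
Step 2: Multiply by wing area and lift coefficient: L = 23389.6786 * 44.7 * 1.069
Step 3: L = 1045518.6343 * 1.069 = 1117659.4 N

1117659.4


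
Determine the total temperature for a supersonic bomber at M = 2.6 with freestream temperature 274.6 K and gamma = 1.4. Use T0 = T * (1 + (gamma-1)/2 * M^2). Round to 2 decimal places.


Step 1: (gamma-1)/2 = 0.2
Step 2: M^2 = 6.76
Step 3: 1 + 0.2 * 6.76 = 2.352
Step 4: T0 = 274.6 * 2.352 = 645.86 K

645.86


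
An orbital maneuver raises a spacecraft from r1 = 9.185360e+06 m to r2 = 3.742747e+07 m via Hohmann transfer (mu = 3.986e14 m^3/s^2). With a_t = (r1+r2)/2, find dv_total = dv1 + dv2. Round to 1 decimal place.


Step 1: Transfer semi-major axis a_t = (9.185360e+06 + 3.742747e+07) / 2 = 2.330642e+07 m
Step 2: v1 (circular at r1) = sqrt(mu/r1) = 6587.5 m/s
Step 3: v_t1 = sqrt(mu*(2/r1 - 1/a_t)) = 8347.92 m/s
Step 4: dv1 = |8347.92 - 6587.5| = 1760.42 m/s
Step 5: v2 (circular at r2) = 3263.42 m/s, v_t2 = 2048.73 m/s
Step 6: dv2 = |3263.42 - 2048.73| = 1214.7 m/s
Step 7: Total delta-v = 1760.42 + 1214.7 = 2975.1 m/s

2975.1


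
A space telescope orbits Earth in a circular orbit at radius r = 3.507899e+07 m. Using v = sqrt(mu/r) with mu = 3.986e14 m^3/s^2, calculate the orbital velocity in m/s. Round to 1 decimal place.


Step 1: mu / r = 3.986e14 / 3.507899e+07 = 11362926.9258
Step 2: v = sqrt(11362926.9258) = 3370.9 m/s

3370.9


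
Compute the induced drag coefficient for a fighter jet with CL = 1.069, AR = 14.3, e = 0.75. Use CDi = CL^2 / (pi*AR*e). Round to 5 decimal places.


Step 1: CL^2 = 1.069^2 = 1.142761
Step 2: pi * AR * e = 3.14159 * 14.3 * 0.75 = 33.693581
Step 3: CDi = 1.142761 / 33.693581 = 0.03392

0.03392


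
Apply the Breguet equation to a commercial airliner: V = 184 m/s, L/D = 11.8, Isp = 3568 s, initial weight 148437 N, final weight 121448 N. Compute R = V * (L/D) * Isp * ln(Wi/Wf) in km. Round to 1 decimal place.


Step 1: Coefficient = V * (L/D) * Isp = 184 * 11.8 * 3568 = 7746841.6 m
Step 2: Wi/Wf = 148437 / 121448 = 1.222227
Step 3: ln(1.222227) = 0.200674
Step 4: R = 7746841.6 * 0.200674 = 1554593.1 m = 1554.6 km

1554.6


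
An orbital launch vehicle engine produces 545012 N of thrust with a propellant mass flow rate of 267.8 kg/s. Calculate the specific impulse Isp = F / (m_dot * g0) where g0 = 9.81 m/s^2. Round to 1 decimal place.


Step 1: m_dot * g0 = 267.8 * 9.81 = 2627.12
Step 2: Isp = 545012 / 2627.12 = 207.5 s

207.5


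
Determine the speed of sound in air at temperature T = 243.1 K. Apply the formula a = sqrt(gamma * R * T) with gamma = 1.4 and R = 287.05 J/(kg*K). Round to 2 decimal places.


Step 1: gamma * R * T = 1.4 * 287.05 * 243.1 = 97694.597
Step 2: a = sqrt(97694.597) = 312.56 m/s

312.56


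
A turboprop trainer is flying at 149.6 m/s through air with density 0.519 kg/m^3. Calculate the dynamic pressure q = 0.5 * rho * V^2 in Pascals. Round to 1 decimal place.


Step 1: V^2 = 149.6^2 = 22380.16
Step 2: q = 0.5 * 0.519 * 22380.16
Step 3: q = 5807.7 Pa

5807.7


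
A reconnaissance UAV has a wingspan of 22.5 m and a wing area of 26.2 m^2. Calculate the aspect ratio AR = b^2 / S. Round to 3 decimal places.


Step 1: b^2 = 22.5^2 = 506.25
Step 2: AR = 506.25 / 26.2 = 19.323

19.323


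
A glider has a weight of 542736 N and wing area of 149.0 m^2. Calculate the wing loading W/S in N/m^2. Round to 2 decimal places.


Step 1: Wing loading = W / S = 542736 / 149.0
Step 2: Wing loading = 3642.52 N/m^2

3642.52


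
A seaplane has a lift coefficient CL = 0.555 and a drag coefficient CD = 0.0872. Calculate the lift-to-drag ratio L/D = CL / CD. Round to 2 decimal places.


Step 1: L/D = CL / CD = 0.555 / 0.0872
Step 2: L/D = 6.36

6.36


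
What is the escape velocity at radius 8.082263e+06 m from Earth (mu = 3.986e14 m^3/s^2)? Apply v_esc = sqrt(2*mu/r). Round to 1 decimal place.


Step 1: 2*mu/r = 2 * 3.986e14 / 8.082263e+06 = 98635741.0047
Step 2: v_esc = sqrt(98635741.0047) = 9931.6 m/s

9931.6


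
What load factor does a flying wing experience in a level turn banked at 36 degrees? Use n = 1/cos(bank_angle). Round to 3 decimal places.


Step 1: Convert 36 degrees to radians = 0.628319
Step 2: cos(36 deg) = 0.809017
Step 3: n = 1 / 0.809017 = 1.236

1.236


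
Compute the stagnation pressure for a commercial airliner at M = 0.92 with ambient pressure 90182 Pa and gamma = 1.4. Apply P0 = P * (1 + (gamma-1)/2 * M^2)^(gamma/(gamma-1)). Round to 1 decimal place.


Step 1: (gamma-1)/2 * M^2 = 0.2 * 0.8464 = 0.16928
Step 2: 1 + 0.16928 = 1.16928
Step 3: Exponent gamma/(gamma-1) = 3.5
Step 4: P0 = 90182 * 1.16928^3.5 = 155895.9 Pa

155895.9


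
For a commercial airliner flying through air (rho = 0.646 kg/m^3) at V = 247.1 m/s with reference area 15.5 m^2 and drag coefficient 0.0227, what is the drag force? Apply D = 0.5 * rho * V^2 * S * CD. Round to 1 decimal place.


Step 1: Dynamic pressure q = 0.5 * 0.646 * 247.1^2 = 19721.8664 Pa
Step 2: Drag D = q * S * CD = 19721.8664 * 15.5 * 0.0227
Step 3: D = 6939.1 N

6939.1


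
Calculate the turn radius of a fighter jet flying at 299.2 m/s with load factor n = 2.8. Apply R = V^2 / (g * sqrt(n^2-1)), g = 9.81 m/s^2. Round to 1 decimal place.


Step 1: V^2 = 299.2^2 = 89520.64
Step 2: n^2 - 1 = 2.8^2 - 1 = 6.84
Step 3: sqrt(6.84) = 2.615339
Step 4: R = 89520.64 / (9.81 * 2.615339) = 3489.2 m

3489.2


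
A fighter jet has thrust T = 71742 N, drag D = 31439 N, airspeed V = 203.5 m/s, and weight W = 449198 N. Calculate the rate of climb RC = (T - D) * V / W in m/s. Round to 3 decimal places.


Step 1: Excess thrust = T - D = 71742 - 31439 = 40303 N
Step 2: Excess power = 40303 * 203.5 = 8201660.5 W
Step 3: RC = 8201660.5 / 449198 = 18.258 m/s

18.258


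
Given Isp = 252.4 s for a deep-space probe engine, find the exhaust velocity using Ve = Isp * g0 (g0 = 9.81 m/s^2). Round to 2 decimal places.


Step 1: Ve = Isp * g0 = 252.4 * 9.81
Step 2: Ve = 2476.04 m/s

2476.04


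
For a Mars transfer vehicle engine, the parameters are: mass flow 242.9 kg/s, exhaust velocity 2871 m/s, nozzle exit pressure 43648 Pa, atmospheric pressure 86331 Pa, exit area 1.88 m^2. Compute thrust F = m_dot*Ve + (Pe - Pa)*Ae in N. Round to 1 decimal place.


Step 1: Momentum thrust = m_dot * Ve = 242.9 * 2871 = 697365.9 N
Step 2: Pressure thrust = (Pe - Pa) * Ae = (43648 - 86331) * 1.88 = -80244.04 N
Step 3: Total thrust F = 697365.9 + -80244.04 = 617121.9 N

617121.9


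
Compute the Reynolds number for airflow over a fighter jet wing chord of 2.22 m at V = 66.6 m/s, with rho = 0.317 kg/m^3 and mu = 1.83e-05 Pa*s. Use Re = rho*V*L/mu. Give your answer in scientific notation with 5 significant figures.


Step 1: Numerator = rho * V * L = 0.317 * 66.6 * 2.22 = 46.869084
Step 2: Re = 46.869084 / 1.83e-05
Step 3: Re = 2.5612e+06

2.5612e+06


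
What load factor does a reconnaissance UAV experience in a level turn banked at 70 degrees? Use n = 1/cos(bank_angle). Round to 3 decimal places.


Step 1: Convert 70 degrees to radians = 1.22173
Step 2: cos(70 deg) = 0.34202
Step 3: n = 1 / 0.34202 = 2.924

2.924


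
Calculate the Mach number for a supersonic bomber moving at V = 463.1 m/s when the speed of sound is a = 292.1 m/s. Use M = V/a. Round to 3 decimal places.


Step 1: M = V / a = 463.1 / 292.1
Step 2: M = 1.585

1.585


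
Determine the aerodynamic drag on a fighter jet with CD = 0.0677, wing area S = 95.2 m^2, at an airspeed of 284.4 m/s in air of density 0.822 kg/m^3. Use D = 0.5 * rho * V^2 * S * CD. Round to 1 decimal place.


Step 1: Dynamic pressure q = 0.5 * 0.822 * 284.4^2 = 33243.061 Pa
Step 2: Drag D = q * S * CD = 33243.061 * 95.2 * 0.0677
Step 3: D = 214252.9 N

214252.9


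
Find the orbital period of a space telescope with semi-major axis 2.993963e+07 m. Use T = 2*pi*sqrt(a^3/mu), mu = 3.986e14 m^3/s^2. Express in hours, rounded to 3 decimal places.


Step 1: a^3 / mu = 2.683733e+22 / 3.986e14 = 6.732897e+07
Step 2: sqrt(6.732897e+07) = 8205.4234 s
Step 3: T = 2*pi * 8205.4234 = 51556.2 s
Step 4: T in hours = 51556.2 / 3600 = 14.321 hours

14.321


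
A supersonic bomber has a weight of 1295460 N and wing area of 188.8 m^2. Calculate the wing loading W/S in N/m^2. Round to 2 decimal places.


Step 1: Wing loading = W / S = 1295460 / 188.8
Step 2: Wing loading = 6861.55 N/m^2

6861.55


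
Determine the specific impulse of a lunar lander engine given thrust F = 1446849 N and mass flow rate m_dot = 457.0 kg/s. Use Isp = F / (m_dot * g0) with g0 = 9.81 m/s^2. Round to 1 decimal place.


Step 1: m_dot * g0 = 457.0 * 9.81 = 4483.17
Step 2: Isp = 1446849 / 4483.17 = 322.7 s

322.7


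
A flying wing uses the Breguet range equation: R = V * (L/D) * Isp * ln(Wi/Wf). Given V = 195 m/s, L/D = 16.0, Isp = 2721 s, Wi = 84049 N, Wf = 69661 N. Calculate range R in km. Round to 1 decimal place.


Step 1: Coefficient = V * (L/D) * Isp = 195 * 16.0 * 2721 = 8489520.0 m
Step 2: Wi/Wf = 84049 / 69661 = 1.206543
Step 3: ln(1.206543) = 0.187759
Step 4: R = 8489520.0 * 0.187759 = 1593986.7 m = 1594.0 km

1594.0


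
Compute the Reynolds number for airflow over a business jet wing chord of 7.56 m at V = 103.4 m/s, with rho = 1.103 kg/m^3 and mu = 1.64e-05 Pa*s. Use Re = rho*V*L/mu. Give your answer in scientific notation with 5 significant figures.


Step 1: Numerator = rho * V * L = 1.103 * 103.4 * 7.56 = 862.219512
Step 2: Re = 862.219512 / 1.64e-05
Step 3: Re = 5.2574e+07

5.2574e+07


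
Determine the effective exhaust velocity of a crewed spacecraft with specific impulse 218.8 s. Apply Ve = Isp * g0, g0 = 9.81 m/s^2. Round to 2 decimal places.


Step 1: Ve = Isp * g0 = 218.8 * 9.81
Step 2: Ve = 2146.43 m/s

2146.43


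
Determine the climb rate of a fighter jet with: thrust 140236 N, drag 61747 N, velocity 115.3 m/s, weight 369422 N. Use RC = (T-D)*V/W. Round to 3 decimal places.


Step 1: Excess thrust = T - D = 140236 - 61747 = 78489 N
Step 2: Excess power = 78489 * 115.3 = 9049781.7 W
Step 3: RC = 9049781.7 / 369422 = 24.497 m/s

24.497


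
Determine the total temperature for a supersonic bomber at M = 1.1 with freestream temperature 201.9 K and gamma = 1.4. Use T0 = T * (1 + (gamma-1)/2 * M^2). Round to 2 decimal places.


Step 1: (gamma-1)/2 = 0.2
Step 2: M^2 = 1.21
Step 3: 1 + 0.2 * 1.21 = 1.242
Step 4: T0 = 201.9 * 1.242 = 250.76 K

250.76


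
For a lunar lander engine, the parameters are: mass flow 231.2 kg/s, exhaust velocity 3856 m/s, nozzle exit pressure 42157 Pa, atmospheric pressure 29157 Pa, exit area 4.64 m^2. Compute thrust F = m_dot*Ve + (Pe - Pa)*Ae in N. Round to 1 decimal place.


Step 1: Momentum thrust = m_dot * Ve = 231.2 * 3856 = 891507.2 N
Step 2: Pressure thrust = (Pe - Pa) * Ae = (42157 - 29157) * 4.64 = 60320.00 N
Step 3: Total thrust F = 891507.2 + 60320.00 = 951827.2 N

951827.2


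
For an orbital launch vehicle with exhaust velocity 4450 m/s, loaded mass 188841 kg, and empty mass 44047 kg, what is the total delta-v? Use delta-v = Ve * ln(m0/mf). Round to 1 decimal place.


Step 1: Mass ratio m0/mf = 188841 / 44047 = 4.287261
Step 2: ln(4.287261) = 1.455648
Step 3: delta-v = 4450 * 1.455648 = 6477.6 m/s

6477.6


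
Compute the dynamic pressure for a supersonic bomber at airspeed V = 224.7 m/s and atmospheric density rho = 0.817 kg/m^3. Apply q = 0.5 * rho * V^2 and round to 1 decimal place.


Step 1: V^2 = 224.7^2 = 50490.09
Step 2: q = 0.5 * 0.817 * 50490.09
Step 3: q = 20625.2 Pa

20625.2


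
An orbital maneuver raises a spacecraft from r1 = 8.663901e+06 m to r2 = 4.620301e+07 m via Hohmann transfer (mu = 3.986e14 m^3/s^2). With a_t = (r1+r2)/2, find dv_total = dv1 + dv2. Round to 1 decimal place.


Step 1: Transfer semi-major axis a_t = (8.663901e+06 + 4.620301e+07) / 2 = 2.743346e+07 m
Step 2: v1 (circular at r1) = sqrt(mu/r1) = 6782.85 m/s
Step 3: v_t1 = sqrt(mu*(2/r1 - 1/a_t)) = 8802.52 m/s
Step 4: dv1 = |8802.52 - 6782.85| = 2019.67 m/s
Step 5: v2 (circular at r2) = 2937.2 m/s, v_t2 = 1650.63 m/s
Step 6: dv2 = |2937.2 - 1650.63| = 1286.57 m/s
Step 7: Total delta-v = 2019.67 + 1286.57 = 3306.2 m/s

3306.2


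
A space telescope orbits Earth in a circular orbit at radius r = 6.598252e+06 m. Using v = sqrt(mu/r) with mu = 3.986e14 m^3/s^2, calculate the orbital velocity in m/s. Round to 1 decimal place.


Step 1: mu / r = 3.986e14 / 6.598252e+06 = 60409938.8747
Step 2: v = sqrt(60409938.8747) = 7772.4 m/s

7772.4


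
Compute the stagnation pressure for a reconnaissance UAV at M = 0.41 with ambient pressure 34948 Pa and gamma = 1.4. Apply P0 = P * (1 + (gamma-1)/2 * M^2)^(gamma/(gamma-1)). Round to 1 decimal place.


Step 1: (gamma-1)/2 * M^2 = 0.2 * 0.1681 = 0.03362
Step 2: 1 + 0.03362 = 1.03362
Step 3: Exponent gamma/(gamma-1) = 3.5
Step 4: P0 = 34948 * 1.03362^3.5 = 39236.1 Pa

39236.1
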